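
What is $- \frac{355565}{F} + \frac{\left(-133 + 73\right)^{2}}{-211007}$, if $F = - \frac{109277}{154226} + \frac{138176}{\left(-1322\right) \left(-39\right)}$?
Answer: $- \frac{59658120327862030314}{330779388590747} \approx -1.8036 \cdot 10^{5}$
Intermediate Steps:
$F = \frac{7838114105}{3975792054}$ ($F = \left(-109277\right) \frac{1}{154226} + \frac{138176}{51558} = - \frac{109277}{154226} + 138176 \cdot \frac{1}{51558} = - \frac{109277}{154226} + \frac{69088}{25779} = \frac{7838114105}{3975792054} \approx 1.9715$)
$- \frac{355565}{F} + \frac{\left(-133 + 73\right)^{2}}{-211007} = - \frac{355565}{\frac{7838114105}{3975792054}} + \frac{\left(-133 + 73\right)^{2}}{-211007} = \left(-355565\right) \frac{3975792054}{7838114105} + \left(-60\right)^{2} \left(- \frac{1}{211007}\right) = - \frac{282730500336102}{1567622821} + 3600 \left(- \frac{1}{211007}\right) = - \frac{282730500336102}{1567622821} - \frac{3600}{211007} = - \frac{59658120327862030314}{330779388590747}$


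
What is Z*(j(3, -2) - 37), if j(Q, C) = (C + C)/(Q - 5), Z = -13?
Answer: 455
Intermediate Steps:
j(Q, C) = 2*C/(-5 + Q) (j(Q, C) = (2*C)/(-5 + Q) = 2*C/(-5 + Q))
Z*(j(3, -2) - 37) = -13*(2*(-2)/(-5 + 3) - 37) = -13*(2*(-2)/(-2) - 37) = -13*(2*(-2)*(-1/2) - 37) = -13*(2 - 37) = -13*(-35) = 455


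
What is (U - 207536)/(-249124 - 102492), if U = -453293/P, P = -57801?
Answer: 11995335043/20323756416 ≈ 0.59021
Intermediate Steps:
U = 453293/57801 (U = -453293/(-57801) = -453293*(-1/57801) = 453293/57801 ≈ 7.8423)
(U - 207536)/(-249124 - 102492) = (453293/57801 - 207536)/(-249124 - 102492) = -11995335043/57801/(-351616) = -11995335043/57801*(-1/351616) = 11995335043/20323756416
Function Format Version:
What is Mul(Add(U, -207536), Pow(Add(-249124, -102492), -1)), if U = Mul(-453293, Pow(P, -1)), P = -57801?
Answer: Rational(11995335043, 20323756416) ≈ 0.59021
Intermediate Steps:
U = Rational(453293, 57801) (U = Mul(-453293, Pow(-57801, -1)) = Mul(-453293, Rational(-1, 57801)) = Rational(453293, 57801) ≈ 7.8423)
Mul(Add(U, -207536), Pow(Add(-249124, -102492), -1)) = Mul(Add(Rational(453293, 57801), -207536), Pow(Add(-249124, -102492), -1)) = Mul(Rational(-11995335043, 57801), Pow(-351616, -1)) = Mul(Rational(-11995335043, 57801), Rational(-1, 351616)) = Rational(11995335043, 20323756416)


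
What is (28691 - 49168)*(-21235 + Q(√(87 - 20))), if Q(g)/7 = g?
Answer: 434829095 - 143339*√67 ≈ 4.3366e+8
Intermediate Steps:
Q(g) = 7*g
(28691 - 49168)*(-21235 + Q(√(87 - 20))) = (28691 - 49168)*(-21235 + 7*√(87 - 20)) = -20477*(-21235 + 7*√67) = 434829095 - 143339*√67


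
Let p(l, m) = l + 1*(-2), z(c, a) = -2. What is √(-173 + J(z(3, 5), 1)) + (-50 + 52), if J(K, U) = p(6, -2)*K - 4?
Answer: 2 + I*√185 ≈ 2.0 + 13.601*I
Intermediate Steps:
p(l, m) = -2 + l (p(l, m) = l - 2 = -2 + l)
J(K, U) = -4 + 4*K (J(K, U) = (-2 + 6)*K - 4 = 4*K - 4 = -4 + 4*K)
√(-173 + J(z(3, 5), 1)) + (-50 + 52) = √(-173 + (-4 + 4*(-2))) + (-50 + 52) = √(-173 + (-4 - 8)) + 2 = √(-173 - 12) + 2 = √(-185) + 2 = I*√185 + 2 = 2 + I*√185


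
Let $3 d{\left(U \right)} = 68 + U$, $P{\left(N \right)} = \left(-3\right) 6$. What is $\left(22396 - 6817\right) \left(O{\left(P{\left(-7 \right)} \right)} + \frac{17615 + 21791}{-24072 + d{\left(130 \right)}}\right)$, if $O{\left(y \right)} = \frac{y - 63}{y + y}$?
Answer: $\frac{151713495}{16004} \approx 9479.7$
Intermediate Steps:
$P{\left(N \right)} = -18$
$d{\left(U \right)} = \frac{68}{3} + \frac{U}{3}$ ($d{\left(U \right)} = \frac{68 + U}{3} = \frac{68}{3} + \frac{U}{3}$)
$O{\left(y \right)} = \frac{-63 + y}{2 y}$
$\left(22396 - 6817\right) \left(O{\left(P{\left(-7 \right)} \right)} + \frac{17615 + 21791}{-24072 + d{\left(130 \right)}}\right) = \left(22396 - 6817\right) \left(\frac{-63 - 18}{2 \left(-18\right)} + \frac{17615 + 21791}{-24072 + \left(\frac{68}{3} + \frac{1}{3} \cdot 130\right)}\right) = 15579 \left(\frac{1}{2} \left(- \frac{1}{18}\right) \left(-81\right) + \frac{39406}{-24072 + \left(\frac{68}{3} + \frac{130}{3}\right)}\right) = 15579 \left(\frac{9}{4} + \frac{39406}{-24072 + 66}\right) = 15579 \left(\frac{9}{4} + \frac{39406}{-24006}\right) = 15579 \left(\frac{9}{4} + 39406 \left(- \frac{1}{24006}\right)\right) = 15579 \left(\frac{9}{4} - \frac{19703}{12003}\right) = 15579 \cdot \frac{29215}{48012} = \frac{151713495}{16004}$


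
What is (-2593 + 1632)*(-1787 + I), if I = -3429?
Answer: 5012576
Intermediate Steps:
(-2593 + 1632)*(-1787 + I) = (-2593 + 1632)*(-1787 - 3429) = -961*(-5216) = 5012576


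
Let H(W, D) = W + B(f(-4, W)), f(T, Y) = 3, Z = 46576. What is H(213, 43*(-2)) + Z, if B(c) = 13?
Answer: 46802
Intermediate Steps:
H(W, D) = 13 + W (H(W, D) = W + 13 = 13 + W)
H(213, 43*(-2)) + Z = (13 + 213) + 46576 = 226 + 46576 = 46802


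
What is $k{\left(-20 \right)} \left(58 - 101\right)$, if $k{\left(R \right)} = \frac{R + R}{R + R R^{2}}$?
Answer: $- \frac{86}{401} \approx -0.21446$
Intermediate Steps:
$k{\left(R \right)} = \frac{2 R}{R + R^{3}}$
$k{\left(-20 \right)} \left(58 - 101\right) = \frac{2}{1 + \left(-20\right)^{2}} \left(58 - 101\right) = \frac{2}{1 + 400} \left(-43\right) = \frac{2}{401} \left(-43\right) = - \frac{86}{401}$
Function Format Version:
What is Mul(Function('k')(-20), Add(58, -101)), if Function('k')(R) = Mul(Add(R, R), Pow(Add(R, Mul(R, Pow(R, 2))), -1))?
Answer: Rational(-86, 401) ≈ -0.21446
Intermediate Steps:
Function('k')(R) = Mul(2, R, Pow(Add(R, Pow(R, 3)), -1)) (Function('k')(R) = Mul(Mul(2, R), Pow(Add(R, Pow(R, 3)), -1)) = Mul(2, R, Pow(Add(R, Pow(R, 3)), -1)))
Mul(Function('k')(-20), Add(58, -101)) = Mul(Mul(2, Pow(Add(1, Pow(-20, 2)), -1)), Add(58, -101)) = Mul(Mul(2, Pow(Add(1, 400), -1)), -43) = Mul(Mul(2, Pow(401, -1)), -43) = Mul(Mul(2, Rational(1, 401)), -43) = Mul(Rational(2, 401), -43) = Rational(-86, 401)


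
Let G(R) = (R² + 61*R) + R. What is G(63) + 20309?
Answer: 28184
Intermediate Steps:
G(R) = R² + 62*R
G(63) + 20309 = 63*(62 + 63) + 20309 = 63*125 + 20309 = 7875 + 20309 = 28184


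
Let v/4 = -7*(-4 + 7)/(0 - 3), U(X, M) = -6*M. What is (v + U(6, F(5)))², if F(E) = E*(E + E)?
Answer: 73984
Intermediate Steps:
F(E) = 2*E² (F(E) = E*(2*E) = 2*E²)
v = 28 (v = 4*(-7*(-4 + 7)/(0 - 3)) = 4*(-21/(-3)) = 4*(-21*(-1)/3) = 4*(-7*(-1)) = 4*7 = 28)
(v + U(6, F(5)))² = (28 - 12*5²)² = (28 - 12*25)² = (28 - 6*50)² = (28 - 300)² = (-272)² = 73984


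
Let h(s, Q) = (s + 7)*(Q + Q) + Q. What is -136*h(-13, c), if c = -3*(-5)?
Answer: 22440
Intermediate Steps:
c = 15
h(s, Q) = Q + 2*Q*(7 + s) (h(s, Q) = (7 + s)*(2*Q) + Q = 2*Q*(7 + s) + Q = Q + 2*Q*(7 + s))
-136*h(-13, c) = -2040*(15 + 2*(-13)) = -2040*(15 - 26) = -2040*(-11) = -136*(-165) = 22440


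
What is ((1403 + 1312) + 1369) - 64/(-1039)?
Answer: 4243340/1039 ≈ 4084.1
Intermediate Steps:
((1403 + 1312) + 1369) - 64/(-1039) = (2715 + 1369) - 64*(-1/1039) = 4084 + 64/1039 = 4243340/1039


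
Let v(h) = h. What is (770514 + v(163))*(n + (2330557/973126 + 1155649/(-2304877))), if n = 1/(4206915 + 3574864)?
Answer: 25470602589428420062429699/17454030204879018058 ≈ 1.4593e+6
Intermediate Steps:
n = 1/7781779 ≈ 1.2851e-7
(770514 + v(163))*(n + (2330557/973126 + 1155649/(-2304877))) = (770514 + 163)*(1/7781779 + (2330557/973126 + 1155649/(-2304877))) = 770677*(1/7781779 + (2330557*(1/973126) + 1155649*(-1/2304877))) = 770677*(1/7781779 + (2330557/973126 - 1155649/2304877)) = 770677*(1/7781779 + 4247055137715/2242935735502) = 770677*(33049646725448430487/17454030204879018058) = 25470602589428420062429699/17454030204879018058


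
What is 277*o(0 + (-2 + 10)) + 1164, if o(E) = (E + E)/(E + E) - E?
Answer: -775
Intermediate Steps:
o(E) = 1 - E (o(E) = (2*E)/((2*E)) - E = (2*E)*(1/(2*E)) - E = 1 - E)
277*o(0 + (-2 + 10)) + 1164 = 277*(1 - (0 + (-2 + 10))) + 1164 = 277*(1 - (0 + 8)) + 1164 = 277*(1 - 1*8) + 1164 = 277*(1 - 8) + 1164 = 277*(-7) + 1164 = -1939 + 1164 = -775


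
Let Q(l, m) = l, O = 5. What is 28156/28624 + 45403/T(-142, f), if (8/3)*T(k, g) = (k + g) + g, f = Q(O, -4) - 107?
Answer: -1295962231/3713964 ≈ -348.94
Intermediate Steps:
f = -102 (f = 5 - 107 = -102)
T(k, g) = 3*g/4 + 3*k/8 (T(k, g) = 3*((k + g) + g)/8 = 3*((g + k) + g)/8 = 3*(k + 2*g)/8 = 3*g/4 + 3*k/8)
28156/28624 + 45403/T(-142, f) = 28156/28624 + 45403/((¾)*(-102) + (3/8)*(-142)) = 28156*(1/28624) + 45403/(-153/2 - 213/4) = 7039/7156 + 45403/(-519/4) = 7039/7156 + 45403*(-4/519) = 7039/7156 - 181612/519 = -1295962231/3713964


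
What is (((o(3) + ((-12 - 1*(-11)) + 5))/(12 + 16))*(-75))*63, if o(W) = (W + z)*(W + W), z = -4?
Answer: 675/2 ≈ 337.50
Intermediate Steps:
o(W) = 2*W*(-4 + W) (o(W) = (W - 4)*(W + W) = (-4 + W)*(2*W) = 2*W*(-4 + W))
(((o(3) + ((-12 - 1*(-11)) + 5))/(12 + 16))*(-75))*63 = (((2*3*(-4 + 3) + ((-12 - 1*(-11)) + 5))/(12 + 16))*(-75))*63 = (((2*3*(-1) + ((-12 + 11) + 5))/28)*(-75))*63 = (((-6 + (-1 + 5))*(1/28))*(-75))*63 = (((-6 + 4)*(1/28))*(-75))*63 = (-2*1/28*(-75))*63 = -1/14*(-75)*63 = (75/14)*63 = 675/2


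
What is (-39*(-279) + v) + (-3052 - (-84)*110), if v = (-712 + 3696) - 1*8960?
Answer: 11093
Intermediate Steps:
v = -5976 (v = 2984 - 8960 = -5976)
(-39*(-279) + v) + (-3052 - (-84)*110) = (-39*(-279) - 5976) + (-3052 - (-84)*110) = (10881 - 5976) + (-3052 - 1*(-9240)) = 4905 + (-3052 + 9240) = 4905 + 6188 = 11093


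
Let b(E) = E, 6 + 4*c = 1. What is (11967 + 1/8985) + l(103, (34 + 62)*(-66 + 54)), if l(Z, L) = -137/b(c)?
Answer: 108508252/8985 ≈ 12077.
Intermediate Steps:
c = -5/4 (c = -3/2 + (¼)*1 = -3/2 + ¼ = -5/4 ≈ -1.2500)
l(Z, L) = 548/5 (l(Z, L) = -137/(-5/4) = -137*(-⅘) = 548/5)
(11967 + 1/8985) + l(103, (34 + 62)*(-66 + 54)) = (11967 + 1/8985) + 548/5 = 107523496/8985 + 548/5 = 108508252/8985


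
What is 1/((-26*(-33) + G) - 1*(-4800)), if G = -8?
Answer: 1/5650 ≈ 0.00017699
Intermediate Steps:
1/((-26*(-33) + G) - 1*(-4800)) = 1/((-26*(-33) - 8) - 1*(-4800)) = 1/((858 - 8) + 4800) = 1/(850 + 4800) = 1/5650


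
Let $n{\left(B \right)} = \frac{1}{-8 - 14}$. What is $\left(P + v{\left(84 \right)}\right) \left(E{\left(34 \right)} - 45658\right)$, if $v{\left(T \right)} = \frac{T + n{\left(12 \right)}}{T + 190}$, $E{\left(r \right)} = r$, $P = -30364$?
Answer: $\frac{2087666927070}{1507} \approx 1.3853 \cdot 10^{9}$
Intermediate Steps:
$n{\left(B \right)} = - \frac{1}{22}$ ($n{\left(B \right)} = \frac{1}{-22} = - \frac{1}{22}$)
$v{\left(T \right)} = \frac{- \frac{1}{22} + T}{190 + T}$ ($v{\left(T \right)} = \frac{T - \frac{1}{22}}{T + 190} = \frac{- \frac{1}{22} + T}{190 + T}$)
$\left(P + v{\left(84 \right)}\right) \left(E{\left(34 \right)} - 45658\right) = \left(-30364 + \frac{- \frac{1}{22} + 84}{190 + 84}\right) \left(34 - 45658\right) = \left(-30364 + \frac{1}{274} \cdot \frac{1847}{22}\right) \left(-45624\right) = \left(-30364 + \frac{1847}{6028}\right) \left(-45624\right) = \left(- \frac{183032345}{6028}\right) \left(-45624\right) = \frac{2087666927070}{1507}$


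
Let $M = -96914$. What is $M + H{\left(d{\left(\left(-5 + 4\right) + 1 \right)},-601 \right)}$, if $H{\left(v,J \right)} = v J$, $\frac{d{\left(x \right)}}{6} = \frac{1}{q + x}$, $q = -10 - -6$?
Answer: $- \frac{192025}{2} \approx -96013.0$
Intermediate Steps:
$q = -4$ ($q = -10 + 6 = -4$)
$d{\left(x \right)} = \frac{6}{-4 + x}$
$H{\left(v,J \right)} = J v$
$M + H{\left(d{\left(\left(-5 + 4\right) + 1 \right)},-601 \right)} = -96914 - 601 \frac{6}{-4 + \left(\left(-5 + 4\right) + 1\right)} = -96914 - 601 \frac{6}{-4 + \left(-1 + 1\right)} = -96914 - 601 \frac{6}{-4 + 0} = -96914 - 601 \frac{6}{-4} = -96914 - 601 \cdot 6 \left(- \frac{1}{4}\right) = -96914 - - \frac{1803}{2} = -96914 + \frac{1803}{2} = - \frac{192025}{2}$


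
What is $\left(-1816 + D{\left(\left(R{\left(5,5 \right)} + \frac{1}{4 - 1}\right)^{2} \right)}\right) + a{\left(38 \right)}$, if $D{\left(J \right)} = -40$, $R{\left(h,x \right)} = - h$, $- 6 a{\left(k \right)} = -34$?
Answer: $- \frac{5551}{3} \approx -1850.3$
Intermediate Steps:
$a{\left(k \right)} = \frac{17}{3}$ ($a{\left(k \right)} = \left(- \frac{1}{6}\right) \left(-34\right) = \frac{17}{3}$)
$\left(-1816 + D{\left(\left(R{\left(5,5 \right)} + \frac{1}{4 - 1}\right)^{2} \right)}\right) + a{\left(38 \right)} = \left(-1816 - 40\right) + \frac{17}{3} = -1856 + \frac{17}{3} = - \frac{5551}{3}$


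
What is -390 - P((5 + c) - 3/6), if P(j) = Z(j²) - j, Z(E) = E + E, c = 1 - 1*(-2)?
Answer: -495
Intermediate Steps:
c = 3 (c = 1 + 2 = 3)
Z(E) = 2*E
P(j) = -j + 2*j² (P(j) = 2*j² - j = -j + 2*j²)
-390 - P((5 + c) - 3/6) = -390 - ((5 + 3) - 3/6)*(-1 + 2*((5 + 3) - 3/6)) = -390 - (8 - 3*⅙)*(-1 + 2*(8 - 3*⅙)) = -390 - (8 - ½)*(-1 + 2*(8 - ½)) = -390 - 15*(-1 + 2*(15/2))/2 = -390 - 15*(-1 + 15)/2 = -390 - 15*14/2 = -390 - 1*105 = -390 - 105 = -495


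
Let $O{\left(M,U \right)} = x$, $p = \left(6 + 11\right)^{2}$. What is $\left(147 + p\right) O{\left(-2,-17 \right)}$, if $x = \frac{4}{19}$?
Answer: $\frac{1744}{19} \approx 91.789$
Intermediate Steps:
$x = \frac{4}{19}$ ($x = 4 \cdot \frac{1}{19} = \frac{4}{19} \approx 0.21053$)
$p = 289$ ($p = 17^{2} = 289$)
$O{\left(M,U \right)} = \frac{4}{19}$
$\left(147 + p\right) O{\left(-2,-17 \right)} = \left(147 + 289\right) \frac{4}{19} = 436 \cdot \frac{4}{19} = \frac{1744}{19}$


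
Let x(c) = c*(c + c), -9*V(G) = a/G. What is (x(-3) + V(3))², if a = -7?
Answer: 243049/729 ≈ 333.40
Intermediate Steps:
V(G) = 7/(9*G) (V(G) = -(-7)/(9*G) = 7/(9*G))
x(c) = 2*c² (x(c) = c*(2*c) = 2*c²)
(x(-3) + V(3))² = (2*(-3)² + (7/9)/3)² = (2*9 + (7/9)*(⅓))² = (18 + 7/27)² = (493/27)² = 243049/729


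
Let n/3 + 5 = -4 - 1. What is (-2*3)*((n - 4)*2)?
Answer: 408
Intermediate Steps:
n = -30 (n = -15 + 3*(-4 - 1) = -15 + 3*(-5) = -15 - 15 = -30)
(-2*3)*((n - 4)*2) = (-2*3)*((-30 - 4)*2) = -(-204)*2 = -6*(-68) = 408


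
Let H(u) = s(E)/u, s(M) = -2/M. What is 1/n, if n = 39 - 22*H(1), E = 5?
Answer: 5/239 ≈ 0.020921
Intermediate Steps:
H(u) = -2/(5*u) (H(u) = (-2/5)/u = (-2*⅕)/u = -2/(5*u))
n = 239/5 (n = 39 - (-44)/(5*1) = 39 - (-44)/5 = 39 - 22*(-⅖) = 39 + 44/5 = 239/5 ≈ 47.800)
1/n = 1/(239/5) = 5/239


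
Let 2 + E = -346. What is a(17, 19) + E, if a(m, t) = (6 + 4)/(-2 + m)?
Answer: -1042/3 ≈ -347.33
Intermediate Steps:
E = -348 (E = -2 - 346 = -348)
a(m, t) = 10/(-2 + m)
a(17, 19) + E = 10/(-2 + 17) - 348 = 10/15 - 348 = 10*(1/15) - 348 = 2/3 - 348 = -1042/3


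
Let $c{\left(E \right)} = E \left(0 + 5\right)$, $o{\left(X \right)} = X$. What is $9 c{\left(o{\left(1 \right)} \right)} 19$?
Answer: $855$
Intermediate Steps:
$c{\left(E \right)} = 5 E$ ($c{\left(E \right)} = E 5 = 5 E$)
$9 c{\left(o{\left(1 \right)} \right)} 19 = 9 \cdot 5 \cdot 1 \cdot 19 = 9 \cdot 5 \cdot 19 = 45 \cdot 19 = 855$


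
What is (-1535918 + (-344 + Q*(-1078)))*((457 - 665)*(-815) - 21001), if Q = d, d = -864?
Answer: -89834687530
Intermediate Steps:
Q = -864
(-1535918 + (-344 + Q*(-1078)))*((457 - 665)*(-815) - 21001) = (-1535918 + (-344 - 864*(-1078)))*((457 - 665)*(-815) - 21001) = (-1535918 + (-344 + 931392))*(-208*(-815) - 21001) = (-1535918 + 931048)*(169520 - 21001) = -604870*148519 = -89834687530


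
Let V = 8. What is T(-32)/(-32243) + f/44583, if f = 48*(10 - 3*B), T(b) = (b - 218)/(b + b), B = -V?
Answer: 559428519/15333223136 ≈ 0.036485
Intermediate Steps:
B = -8 (B = -1*8 = -8)
T(b) = (-218 + b)/(2*b) (T(b) = (-218 + b)/((2*b)) = (-218 + b)*(1/(2*b)) = (-218 + b)/(2*b))
f = 1632 (f = 48*(10 - 3*(-8)) = 48*(10 + 24) = 48*34 = 1632)
T(-32)/(-32243) + f/44583 = ((½)*(-218 - 32)/(-32))/(-32243) + 1632/44583 = ((½)*(-1/32)*(-250))*(-1/32243) + 1632*(1/44583) = (125/32)*(-1/32243) + 544/14861 = -125/1031776 + 544/14861 = 559428519/15333223136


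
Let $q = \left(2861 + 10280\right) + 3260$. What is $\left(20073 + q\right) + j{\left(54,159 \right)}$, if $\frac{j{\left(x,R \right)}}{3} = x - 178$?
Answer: $36102$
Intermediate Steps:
$q = 16401$ ($q = 13141 + 3260 = 16401$)
$j{\left(x,R \right)} = -534 + 3 x$ ($j{\left(x,R \right)} = 3 \left(x - 178\right) = 3 \left(-178 + x\right) = -534 + 3 x$)
$\left(20073 + q\right) + j{\left(54,159 \right)} = \left(20073 + 16401\right) + \left(-534 + 3 \cdot 54\right) = 36474 + \left(-534 + 162\right) = 36474 - 372 = 36102$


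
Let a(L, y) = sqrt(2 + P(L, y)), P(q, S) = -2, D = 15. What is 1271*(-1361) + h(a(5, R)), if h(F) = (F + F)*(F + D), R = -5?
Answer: -1729831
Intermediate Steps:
a(L, y) = 0 (a(L, y) = sqrt(2 - 2) = sqrt(0) = 0)
h(F) = 2*F*(15 + F) (h(F) = (F + F)*(F + 15) = (2*F)*(15 + F) = 2*F*(15 + F))
1271*(-1361) + h(a(5, R)) = 1271*(-1361) + 2*0*(15 + 0) = -1729831 + 2*0*15 = -1729831 + 0 = -1729831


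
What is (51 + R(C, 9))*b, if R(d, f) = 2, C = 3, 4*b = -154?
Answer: -4081/2 ≈ -2040.5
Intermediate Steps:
b = -77/2 (b = (¼)*(-154) = -77/2 ≈ -38.500)
(51 + R(C, 9))*b = (51 + 2)*(-77/2) = 53*(-77/2) = -4081/2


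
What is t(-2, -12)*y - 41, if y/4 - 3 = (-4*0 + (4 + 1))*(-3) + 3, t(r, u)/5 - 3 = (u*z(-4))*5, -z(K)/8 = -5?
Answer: 431419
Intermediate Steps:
z(K) = 40 (z(K) = -8*(-5) = 40)
t(r, u) = 15 + 1000*u (t(r, u) = 15 + 5*((u*40)*5) = 15 + 5*((40*u)*5) = 15 + 5*(200*u) = 15 + 1000*u)
y = -36 (y = 12 + 4*((-4*0 + (4 + 1))*(-3) + 3) = 12 + 4*((0 + 5)*(-3) + 3) = 12 + 4*(5*(-3) + 3) = 12 + 4*(-15 + 3) = 12 + 4*(-12) = 12 - 48 = -36)
t(-2, -12)*y - 41 = (15 + 1000*(-12))*(-36) - 41 = (15 - 12000)*(-36) - 41 = -11985*(-36) - 41 = 431460 - 41 = 431419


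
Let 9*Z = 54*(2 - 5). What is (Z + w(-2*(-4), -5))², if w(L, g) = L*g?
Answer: 3364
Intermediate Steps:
Z = -18 (Z = (54*(2 - 5))/9 = (54*(-3))/9 = (⅑)*(-162) = -18)
(Z + w(-2*(-4), -5))² = (-18 - 2*(-4)*(-5))² = (-18 + 8*(-5))² = (-18 - 40)² = (-58)² = 3364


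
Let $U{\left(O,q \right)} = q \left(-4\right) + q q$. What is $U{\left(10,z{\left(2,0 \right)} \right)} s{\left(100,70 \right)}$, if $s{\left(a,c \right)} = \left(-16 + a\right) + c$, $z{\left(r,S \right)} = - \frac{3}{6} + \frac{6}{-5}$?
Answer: $\frac{74613}{50} \approx 1492.3$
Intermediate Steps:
$z{\left(r,S \right)} = - \frac{17}{10}$ ($z{\left(r,S \right)} = \left(-3\right) \frac{1}{6} + 6 \left(- \frac{1}{5}\right) = - \frac{1}{2} - \frac{6}{5} = - \frac{17}{10}$)
$s{\left(a,c \right)} = -16 + a + c$
$U{\left(O,q \right)} = q^{2} - 4 q$ ($U{\left(O,q \right)} = - 4 q + q^{2} = q^{2} - 4 q$)
$U{\left(10,z{\left(2,0 \right)} \right)} s{\left(100,70 \right)} = - \frac{17 \left(-4 - \frac{17}{10}\right)}{10} \left(-16 + 100 + 70\right) = \left(- \frac{17}{10}\right) \left(- \frac{57}{10}\right) 154 = \frac{969}{100} \cdot 154 = \frac{74613}{50}$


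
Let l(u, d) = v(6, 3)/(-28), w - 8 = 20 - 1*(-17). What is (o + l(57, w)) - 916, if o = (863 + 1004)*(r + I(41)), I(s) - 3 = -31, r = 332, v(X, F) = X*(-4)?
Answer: 3966570/7 ≈ 5.6665e+5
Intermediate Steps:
v(X, F) = -4*X
I(s) = -28 (I(s) = 3 - 31 = -28)
w = 45 (w = 8 + (20 - 1*(-17)) = 8 + (20 + 17) = 8 + 37 = 45)
l(u, d) = 6/7 (l(u, d) = -4*6/(-28) = -24*(-1/28) = 6/7)
o = 567568 (o = (863 + 1004)*(332 - 28) = 1867*304 = 567568)
(o + l(57, w)) - 916 = (567568 + 6/7) - 916 = 3972982/7 - 916 = 3966570/7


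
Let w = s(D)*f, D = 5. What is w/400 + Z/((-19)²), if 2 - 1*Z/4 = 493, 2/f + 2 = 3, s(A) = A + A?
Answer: -38919/7220 ≈ -5.3904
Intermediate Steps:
s(A) = 2*A
f = 2 (f = 2/(-2 + 3) = 2/1 = 2*1 = 2)
w = 20 (w = (2*5)*2 = 10*2 = 20)
Z = -1964 (Z = 8 - 4*493 = 8 - 1972 = -1964)
w/400 + Z/((-19)²) = 20/400 - 1964/((-19)²) = 20*(1/400) - 1964/361 = 1/20 - 1964*1/361 = 1/20 - 1964/361 = -38919/7220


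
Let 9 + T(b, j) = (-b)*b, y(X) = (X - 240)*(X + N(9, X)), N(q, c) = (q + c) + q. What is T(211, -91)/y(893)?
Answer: -22265/589006 ≈ -0.037801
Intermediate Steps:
N(q, c) = c + 2*q (N(q, c) = (c + q) + q = c + 2*q)
y(X) = (-240 + X)*(18 + 2*X) (y(X) = (X - 240)*(X + (X + 2*9)) = (-240 + X)*(X + (X + 18)) = (-240 + X)*(X + (18 + X)) = (-240 + X)*(18 + 2*X))
T(b, j) = -9 - b² (T(b, j) = -9 + (-b)*b = -9 - b²)
T(211, -91)/y(893) = (-9 - 1*211²)/(-4320 - 462*893 + 2*893²) = (-9 - 1*44521)/(-4320 - 412566 + 2*797449) = (-9 - 44521)/(-4320 - 412566 + 1594898) = -44530/1178012 = -44530*1/1178012 = -22265/589006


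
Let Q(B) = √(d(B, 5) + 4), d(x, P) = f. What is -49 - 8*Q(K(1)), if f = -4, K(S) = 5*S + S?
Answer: -49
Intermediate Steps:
K(S) = 6*S
d(x, P) = -4
Q(B) = 0 (Q(B) = √(-4 + 4) = √0 = 0)
-49 - 8*Q(K(1)) = -49 - 8*0 = -49 + 0 = -49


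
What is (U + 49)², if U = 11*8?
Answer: 18769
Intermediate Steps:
U = 88
(U + 49)² = (88 + 49)² = 137² = 18769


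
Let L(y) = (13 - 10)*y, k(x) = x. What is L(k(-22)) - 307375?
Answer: -307441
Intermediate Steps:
L(y) = 3*y
L(k(-22)) - 307375 = 3*(-22) - 307375 = -66 - 307375 = -307441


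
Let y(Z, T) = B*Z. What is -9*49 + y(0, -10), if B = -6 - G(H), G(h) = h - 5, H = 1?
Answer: -441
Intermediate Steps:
G(h) = -5 + h
B = -2 (B = -6 - (-5 + 1) = -6 - 1*(-4) = -6 + 4 = -2)
y(Z, T) = -2*Z
-9*49 + y(0, -10) = -9*49 - 2*0 = -441 + 0 = -441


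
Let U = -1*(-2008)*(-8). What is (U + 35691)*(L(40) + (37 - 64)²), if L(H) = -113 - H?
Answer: 11305152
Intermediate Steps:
U = -16064 (U = 2008*(-8) = -16064)
(U + 35691)*(L(40) + (37 - 64)²) = (-16064 + 35691)*((-113 - 1*40) + (37 - 64)²) = 19627*((-113 - 40) + (-27)²) = 19627*(-153 + 729) = 19627*576 = 11305152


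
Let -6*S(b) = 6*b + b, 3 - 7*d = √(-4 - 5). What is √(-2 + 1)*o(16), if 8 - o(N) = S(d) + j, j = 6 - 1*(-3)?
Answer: ½ - I/2 ≈ 0.5 - 0.5*I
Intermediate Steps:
d = 3/7 - 3*I/7 (d = 3/7 - √(-4 - 5)/7 = 3/7 - 3*I/7 ≈ 0.42857 - 0.42857*I)
j = 9 (j = 6 + 3 = 9)
S(b) = -7*b/6 (S(b) = -(6*b + b)/6 = -7*b/6)
o(N) = -½ - I/2 (o(N) = 8 - (-7*(3/7 - 3*I/7)/6 + 9) = 8 - ((-½ + I/2) + 9) = 8 - (17/2 + I/2) = 8 + (-17/2 - I/2) = -½ - I/2)
√(-2 + 1)*o(16) = √(-2 + 1)*(-½ - I/2) = √(-1)*(-½ - I/2) = I*(-½ - I/2)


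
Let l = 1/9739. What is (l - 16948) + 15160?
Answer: -17413331/9739 ≈ -1788.0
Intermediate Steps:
l = 1/9739 ≈ 0.00010268
(l - 16948) + 15160 = (1/9739 - 16948) + 15160 = -165056571/9739 + 15160 = -17413331/9739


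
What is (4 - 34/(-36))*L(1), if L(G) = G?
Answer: 89/18 ≈ 4.9444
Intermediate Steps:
(4 - 34/(-36))*L(1) = (4 - 34/(-36))*1 = (4 - 34*(-1/36))*1 = (4 + 17/18)*1 = (89/18)*1 = 89/18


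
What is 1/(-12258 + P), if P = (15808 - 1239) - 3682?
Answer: -1/1371 ≈ -0.00072939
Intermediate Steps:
P = 10887 (P = 14569 - 3682 = 10887)
1/(-12258 + P) = 1/(-12258 + 10887) = 1/(-1371) = -1/1371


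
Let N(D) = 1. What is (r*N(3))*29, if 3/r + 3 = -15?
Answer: -29/6 ≈ -4.8333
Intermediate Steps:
r = -⅙ (r = 3/(-3 - 15) = 3/(-18) = 3*(-1/18) = -⅙ ≈ -0.16667)
(r*N(3))*29 = -⅙*1*29 = -⅙*29 = -29/6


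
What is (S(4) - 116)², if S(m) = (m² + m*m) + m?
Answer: 6400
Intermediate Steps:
S(m) = m + 2*m² (S(m) = (m² + m²) + m = 2*m² + m = m + 2*m²)
(S(4) - 116)² = (4*(1 + 2*4) - 116)² = (4*(1 + 8) - 116)² = (4*9 - 116)² = (36 - 116)² = (-80)² = 6400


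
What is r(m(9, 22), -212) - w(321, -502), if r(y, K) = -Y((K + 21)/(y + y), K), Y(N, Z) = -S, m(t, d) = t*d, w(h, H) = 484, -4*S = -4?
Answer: -483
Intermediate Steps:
S = 1 (S = -¼*(-4) = 1)
m(t, d) = d*t
Y(N, Z) = -1 (Y(N, Z) = -1*1 = -1)
r(y, K) = 1 (r(y, K) = -1*(-1) = 1)
r(m(9, 22), -212) - w(321, -502) = 1 - 1*484 = 1 - 484 = -483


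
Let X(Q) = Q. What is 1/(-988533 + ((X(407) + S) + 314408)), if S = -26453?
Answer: -1/700171 ≈ -1.4282e-6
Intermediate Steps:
1/(-988533 + ((X(407) + S) + 314408)) = 1/(-988533 + ((407 - 26453) + 314408)) = 1/(-988533 + (-26046 + 314408)) = 1/(-988533 + 288362) = 1/(-700171) = -1/700171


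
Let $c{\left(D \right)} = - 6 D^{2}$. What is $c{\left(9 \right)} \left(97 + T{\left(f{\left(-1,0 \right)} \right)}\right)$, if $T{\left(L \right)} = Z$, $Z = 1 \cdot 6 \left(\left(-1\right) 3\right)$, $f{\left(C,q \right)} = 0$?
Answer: $-38394$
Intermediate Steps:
$Z = -18$ ($Z = 6 \left(-3\right) = -18$)
$T{\left(L \right)} = -18$
$c{\left(9 \right)} \left(97 + T{\left(f{\left(-1,0 \right)} \right)}\right) = - 6 \cdot 9^{2} \left(97 - 18\right) = \left(-6\right) 81 \cdot 79 = \left(-486\right) 79 = -38394$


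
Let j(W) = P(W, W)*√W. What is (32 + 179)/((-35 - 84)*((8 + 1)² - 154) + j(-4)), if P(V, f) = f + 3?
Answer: 1832957/75463973 + 422*I/75463973 ≈ 0.024289 + 5.5921e-6*I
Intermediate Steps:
P(V, f) = 3 + f
j(W) = √W*(3 + W) (j(W) = (3 + W)*√W = √W*(3 + W))
(32 + 179)/((-35 - 84)*((8 + 1)² - 154) + j(-4)) = (32 + 179)/((-35 - 84)*((8 + 1)² - 154) + √(-4)*(3 - 4)) = 211/(-119*(9² - 154) + (2*I)*(-1)) = 211/(-119*(81 - 154) - 2*I) = 211/(-119*(-73) - 2*I) = 211/(8687 - 2*I) = 211*((8687 + 2*I)/75463973) = 211*(8687 + 2*I)/75463973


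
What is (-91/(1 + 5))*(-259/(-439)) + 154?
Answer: 382067/2634 ≈ 145.05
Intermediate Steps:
(-91/(1 + 5))*(-259/(-439)) + 154 = (-91/6)*(-259*(-1/439)) + 154 = ((⅙)*(-91))*(259/439) + 154 = -91/6*259/439 + 154 = -23569/2634 + 154 = 382067/2634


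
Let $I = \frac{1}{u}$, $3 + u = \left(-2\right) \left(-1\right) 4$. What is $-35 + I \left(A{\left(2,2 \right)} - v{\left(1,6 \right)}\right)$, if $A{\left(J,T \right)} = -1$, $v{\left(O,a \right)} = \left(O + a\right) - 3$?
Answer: $-36$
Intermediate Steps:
$u = 5$ ($u = -3 + \left(-2\right) \left(-1\right) 4 = -3 + 2 \cdot 4 = -3 + 8 = 5$)
$I = \frac{1}{5} \approx 0.2$
$v{\left(O,a \right)} = -3 + O + a$
$-35 + I \left(A{\left(2,2 \right)} - v{\left(1,6 \right)}\right) = -35 + \frac{-1 - \left(-3 + 1 + 6\right)}{5} = -35 + \frac{-1 - 4}{5} = -35 + \frac{1}{5} \left(-5\right) = -35 - 1 = -36$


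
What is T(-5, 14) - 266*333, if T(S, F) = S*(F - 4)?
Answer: -88628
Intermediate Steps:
T(S, F) = S*(-4 + F)
T(-5, 14) - 266*333 = -5*(-4 + 14) - 266*333 = -5*10 - 88578 = -50 - 88578 = -88628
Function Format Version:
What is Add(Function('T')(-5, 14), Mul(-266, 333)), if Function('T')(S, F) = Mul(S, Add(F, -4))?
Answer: -88628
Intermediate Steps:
Function('T')(S, F) = Mul(S, Add(-4, F))
Add(Function('T')(-5, 14), Mul(-266, 333)) = Add(Mul(-5, Add(-4, 14)), Mul(-266, 333)) = Add(Mul(-5, 10), -88578) = Add(-50, -88578) = -88628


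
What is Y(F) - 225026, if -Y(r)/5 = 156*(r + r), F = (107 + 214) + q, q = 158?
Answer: -972266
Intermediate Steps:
F = 479 (F = (107 + 214) + 158 = 321 + 158 = 479)
Y(r) = -1560*r (Y(r) = -780*(r + r) = -780*2*r = -1560*r)
Y(F) - 225026 = -1560*479 - 225026 = -747240 - 225026 = -972266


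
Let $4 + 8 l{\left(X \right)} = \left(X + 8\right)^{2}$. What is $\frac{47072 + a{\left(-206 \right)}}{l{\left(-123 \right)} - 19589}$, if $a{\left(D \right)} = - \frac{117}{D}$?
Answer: $- \frac{38787796}{14779573} \approx -2.6244$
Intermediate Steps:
$l{\left(X \right)} = - \frac{1}{2} + \frac{\left(8 + X\right)^{2}}{8}$ ($l{\left(X \right)} = - \frac{1}{2} + \frac{\left(X + 8\right)^{2}}{8} = - \frac{1}{2} + \frac{\left(8 + X\right)^{2}}{8}$)
$\frac{47072 + a{\left(-206 \right)}}{l{\left(-123 \right)} - 19589} = \frac{47072 - \frac{117}{-206}}{\left(- \frac{1}{2} + \frac{\left(8 - 123\right)^{2}}{8}\right) - 19589} = \frac{47072 - - \frac{117}{206}}{\left(- \frac{1}{2} + \frac{\left(-115\right)^{2}}{8}\right) - 19589} = \frac{47072 + \frac{117}{206}}{\left(- \frac{1}{2} + \frac{1}{8} \cdot 13225\right) - 19589} = \frac{9696949}{206 \left(\left(- \frac{1}{2} + \frac{13225}{8}\right) - 19589\right)} = \frac{9696949}{206 \left(\frac{13221}{8} - 19589\right)} = \frac{9696949}{206 \left(- \frac{143491}{8}\right)} = \frac{9696949}{206} \left(- \frac{8}{143491}\right) = - \frac{38787796}{14779573}$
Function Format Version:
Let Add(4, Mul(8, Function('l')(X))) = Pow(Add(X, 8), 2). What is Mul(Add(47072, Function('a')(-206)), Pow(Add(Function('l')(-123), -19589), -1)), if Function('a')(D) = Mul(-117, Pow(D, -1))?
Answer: Rational(-38787796, 14779573) ≈ -2.6244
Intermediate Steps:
Function('l')(X) = Add(Rational(-1, 2), Mul(Rational(1, 8), Pow(Add(8, X), 2))) (Function('l')(X) = Add(Rational(-1, 2), Mul(Rational(1, 8), Pow(Add(X, 8), 2))) = Add(Rational(-1, 2), Mul(Rational(1, 8), Pow(Add(8, X), 2))))
Mul(Add(47072, Function('a')(-206)), Pow(Add(Function('l')(-123), -19589), -1)) = Mul(Add(47072, Mul(-117, Pow(-206, -1))), Pow(Add(Add(Rational(-1, 2), Mul(Rational(1, 8), Pow(Add(8, -123), 2))), -19589), -1)) = Mul(Add(47072, Mul(-117, Rational(-1, 206))), Pow(Add(Add(Rational(-1, 2), Mul(Rational(1, 8), Pow(-115, 2))), -19589), -1)) = Mul(Add(47072, Rational(117, 206)), Pow(Add(Add(Rational(-1, 2), Mul(Rational(1, 8), 13225)), -19589), -1)) = Mul(Rational(9696949, 206), Pow(Add(Add(Rational(-1, 2), Rational(13225, 8)), -19589), -1)) = Mul(Rational(9696949, 206), Pow(Add(Rational(13221, 8), -19589), -1)) = Mul(Rational(9696949, 206), Pow(Rational(-143491, 8), -1)) = Mul(Rational(9696949, 206), Rational(-8, 143491)) = Rational(-38787796, 14779573)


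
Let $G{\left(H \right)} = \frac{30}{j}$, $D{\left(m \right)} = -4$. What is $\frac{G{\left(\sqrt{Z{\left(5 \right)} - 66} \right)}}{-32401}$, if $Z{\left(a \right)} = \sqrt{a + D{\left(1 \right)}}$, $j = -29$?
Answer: $\frac{30}{939629} \approx 3.1927 \cdot 10^{-5}$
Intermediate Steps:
$Z{\left(a \right)} = \sqrt{-4 + a}$ ($Z{\left(a \right)} = \sqrt{a - 4} = \sqrt{-4 + a}$)
$G{\left(H \right)} = - \frac{30}{29}$ ($G{\left(H \right)} = \frac{30}{-29} = 30 \left(- \frac{1}{29}\right) = - \frac{30}{29}$)
$\frac{G{\left(\sqrt{Z{\left(5 \right)} - 66} \right)}}{-32401} = - \frac{30}{29 \left(-32401\right)} = \left(- \frac{30}{29}\right) \left(- \frac{1}{32401}\right) = \frac{30}{939629}$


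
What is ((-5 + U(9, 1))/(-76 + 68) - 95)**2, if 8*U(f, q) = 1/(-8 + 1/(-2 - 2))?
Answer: 2482929241/278784 ≈ 8906.3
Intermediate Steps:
U(f, q) = -1/66 (U(f, q) = 1/(8*(-8 + 1/(-2 - 2))) = 1/(8*(-8 + 1/(-4))) = 1/(8*(-8 - 1/4)) = 1/(8*(-33/4)) = (1/8)*(-4/33) = -1/66)
((-5 + U(9, 1))/(-76 + 68) - 95)**2 = ((-5 - 1/66)/(-76 + 68) - 95)**2 = (-331/66/(-8) - 95)**2 = (-331/66*(-1/8) - 95)**2 = (331/528 - 95)**2 = (-49829/528)**2 = 2482929241/278784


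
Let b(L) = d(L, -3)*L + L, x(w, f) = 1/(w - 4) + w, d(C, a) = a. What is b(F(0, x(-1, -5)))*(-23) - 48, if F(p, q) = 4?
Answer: 136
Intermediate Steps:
x(w, f) = w + 1/(-4 + w) (x(w, f) = 1/(-4 + w) + w = w + 1/(-4 + w))
b(L) = -2*L (b(L) = -3*L + L = -2*L)
b(F(0, x(-1, -5)))*(-23) - 48 = -2*4*(-23) - 48 = -8*(-23) - 48 = 184 - 48 = 136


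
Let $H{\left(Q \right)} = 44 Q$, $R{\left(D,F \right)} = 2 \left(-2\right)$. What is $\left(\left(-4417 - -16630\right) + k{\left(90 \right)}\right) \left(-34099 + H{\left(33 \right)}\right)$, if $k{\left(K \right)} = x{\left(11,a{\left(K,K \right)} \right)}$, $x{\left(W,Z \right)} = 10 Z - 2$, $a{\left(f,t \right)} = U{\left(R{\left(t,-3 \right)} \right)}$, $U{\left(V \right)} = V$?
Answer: $-397346637$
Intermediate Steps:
$R{\left(D,F \right)} = -4$
$a{\left(f,t \right)} = -4$
$x{\left(W,Z \right)} = -2 + 10 Z$
$k{\left(K \right)} = -42$ ($k{\left(K \right)} = -2 + 10 \left(-4\right) = -2 - 40 = -42$)
$\left(\left(-4417 - -16630\right) + k{\left(90 \right)}\right) \left(-34099 + H{\left(33 \right)}\right) = \left(\left(-4417 - -16630\right) - 42\right) \left(-34099 + 44 \cdot 33\right) = \left(\left(-4417 + 16630\right) - 42\right) \left(-34099 + 1452\right) = \left(12213 - 42\right) \left(-32647\right) = 12171 \left(-32647\right) = -397346637$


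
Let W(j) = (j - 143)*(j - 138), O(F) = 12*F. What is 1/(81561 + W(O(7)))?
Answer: 1/84747 ≈ 1.1800e-5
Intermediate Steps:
W(j) = (-143 + j)*(-138 + j)
1/(81561 + W(O(7))) = 1/(81561 + (19734 + (12*7)² - 3372*7)) = 1/(81561 + (19734 + 84² - 281*84)) = 1/(81561 + (19734 + 7056 - 23604)) = 1/(81561 + 3186) = 1/84747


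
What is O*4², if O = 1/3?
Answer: 16/3 ≈ 5.3333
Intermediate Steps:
O = ⅓ ≈ 0.33333
O*4² = (⅓)*4² = (⅓)*16 = 16/3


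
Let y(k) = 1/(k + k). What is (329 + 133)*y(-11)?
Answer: -21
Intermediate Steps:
y(k) = 1/(2*k)
(329 + 133)*y(-11) = (329 + 133)*((1/2)/(-11)) = 462*((1/2)*(-1/11)) = 462*(-1/22) = -21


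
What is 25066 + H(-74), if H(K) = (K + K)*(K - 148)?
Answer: 57922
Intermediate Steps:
H(K) = 2*K*(-148 + K) (H(K) = (2*K)*(-148 + K) = 2*K*(-148 + K))
25066 + H(-74) = 25066 + 2*(-74)*(-148 - 74) = 25066 + 2*(-74)*(-222) = 25066 + 32856 = 57922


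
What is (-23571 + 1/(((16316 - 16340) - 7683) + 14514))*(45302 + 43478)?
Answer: -14244555328880/6807 ≈ -2.0926e+9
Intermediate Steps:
(-23571 + 1/(((16316 - 16340) - 7683) + 14514))*(45302 + 43478) = (-23571 + 1/((-24 - 7683) + 14514))*88780 = (-23571 + 1/(-7707 + 14514))*88780 = (-23571 + 1/6807)*88780 = -160447796/6807*88780 = -14244555328880/6807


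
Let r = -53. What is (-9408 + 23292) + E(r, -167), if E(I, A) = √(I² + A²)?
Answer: 13884 + √30698 ≈ 14059.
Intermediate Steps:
E(I, A) = √(A² + I²)
(-9408 + 23292) + E(r, -167) = (-9408 + 23292) + √((-167)² + (-53)²) = 13884 + √(27889 + 2809) = 13884 + √30698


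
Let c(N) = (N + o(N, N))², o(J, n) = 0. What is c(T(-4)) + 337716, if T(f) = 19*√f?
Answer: 336272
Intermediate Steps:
c(N) = N² (c(N) = (N + 0)² = N²)
c(T(-4)) + 337716 = (19*√(-4))² + 337716 = (19*(2*I))² + 337716 = (38*I)² + 337716 = -1444 + 337716 = 336272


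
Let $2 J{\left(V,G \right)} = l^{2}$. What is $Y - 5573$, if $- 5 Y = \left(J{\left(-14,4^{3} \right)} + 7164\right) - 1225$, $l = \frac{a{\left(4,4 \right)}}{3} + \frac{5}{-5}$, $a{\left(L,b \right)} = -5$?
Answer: $- \frac{304268}{45} \approx -6761.5$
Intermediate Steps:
$l = - \frac{8}{3}$ ($l = - \frac{5}{3} + \frac{5}{-5} = \left(-5\right) \frac{1}{3} + 5 \left(- \frac{1}{5}\right) = - \frac{5}{3} - 1 = - \frac{8}{3} \approx -2.6667$)
$J{\left(V,G \right)} = \frac{32}{9}$ ($J{\left(V,G \right)} = \frac{\left(- \frac{8}{3}\right)^{2}}{2} = \frac{1}{2} \cdot \frac{64}{9} = \frac{32}{9}$)
$Y = - \frac{53483}{45}$ ($Y = - \frac{\left(\frac{32}{9} + 7164\right) - 1225}{5} = - \frac{\frac{64508}{9} - 1225}{5} = \left(- \frac{1}{5}\right) \frac{53483}{9} = - \frac{53483}{45} \approx -1188.5$)
$Y - 5573 = - \frac{53483}{45} - 5573 = - \frac{304268}{45}$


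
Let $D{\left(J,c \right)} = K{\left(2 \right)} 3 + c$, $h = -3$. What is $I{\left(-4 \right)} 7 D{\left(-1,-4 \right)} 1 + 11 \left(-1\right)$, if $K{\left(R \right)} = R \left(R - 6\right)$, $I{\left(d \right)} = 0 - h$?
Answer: $-599$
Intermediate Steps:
$I{\left(d \right)} = 3$ ($I{\left(d \right)} = 0 - -3 = 0 + 3 = 3$)
$K{\left(R \right)} = R \left(-6 + R\right)$ ($K{\left(R \right)} = R \left(R - 6\right) = R \left(-6 + R\right)$)
$D{\left(J,c \right)} = -24 + c$ ($D{\left(J,c \right)} = 2 \left(-6 + 2\right) 3 + c = 2 \left(-4\right) 3 + c = \left(-8\right) 3 + c = -24 + c$)
$I{\left(-4 \right)} 7 D{\left(-1,-4 \right)} 1 + 11 \left(-1\right) = 3 \cdot 7 \left(-24 - 4\right) 1 + 11 \left(-1\right) = 21 \left(\left(-28\right) 1\right) - 11 = 21 \left(-28\right) - 11 = -588 - 11 = -599$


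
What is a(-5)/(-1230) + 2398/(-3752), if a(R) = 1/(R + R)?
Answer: -921614/1442175 ≈ -0.63904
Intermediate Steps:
a(R) = 1/(2*R)
a(-5)/(-1230) + 2398/(-3752) = ((½)/(-5))/(-1230) + 2398/(-3752) = ((½)*(-⅕))*(-1/1230) + 2398*(-1/3752) = -⅒*(-1/1230) - 1199/1876 = 1/12300 - 1199/1876 = -921614/1442175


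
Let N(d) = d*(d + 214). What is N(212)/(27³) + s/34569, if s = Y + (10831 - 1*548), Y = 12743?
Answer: 132415418/25200801 ≈ 5.2544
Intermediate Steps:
s = 23026 (s = 12743 + (10831 - 1*548) = 12743 + (10831 - 548) = 12743 + 10283 = 23026)
N(d) = d*(214 + d)
N(212)/(27³) + s/34569 = (212*(214 + 212))/(27³) + 23026/34569 = (212*426)/19683 + 23026*(1/34569) = 90312*(1/19683) + 23026/34569 = 30104/6561 + 23026/34569 = 132415418/25200801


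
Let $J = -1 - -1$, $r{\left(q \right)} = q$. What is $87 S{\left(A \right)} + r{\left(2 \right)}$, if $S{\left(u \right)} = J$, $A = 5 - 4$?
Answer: $2$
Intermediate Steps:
$A = 1$ ($A = 5 - 4 = 1$)
$J = 0$ ($J = -1 + 1 = 0$)
$S{\left(u \right)} = 0$
$87 S{\left(A \right)} + r{\left(2 \right)} = 87 \cdot 0 + 2 = 0 + 2 = 2$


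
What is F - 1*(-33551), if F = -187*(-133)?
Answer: 58422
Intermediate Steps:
F = 24871
F - 1*(-33551) = 24871 - 1*(-33551) = 24871 + 33551 = 58422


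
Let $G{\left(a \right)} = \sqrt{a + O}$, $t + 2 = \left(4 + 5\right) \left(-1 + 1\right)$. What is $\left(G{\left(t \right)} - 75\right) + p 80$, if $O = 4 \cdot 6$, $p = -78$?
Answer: $-6315 + \sqrt{22} \approx -6310.3$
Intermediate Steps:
$t = -2$ ($t = -2 + \left(4 + 5\right) \left(-1 + 1\right) = -2 + 9 \cdot 0 = -2 + 0 = -2$)
$O = 24$
$G{\left(a \right)} = \sqrt{24 + a}$ ($G{\left(a \right)} = \sqrt{a + 24} = \sqrt{24 + a}$)
$\left(G{\left(t \right)} - 75\right) + p 80 = \left(\sqrt{24 - 2} - 75\right) - 6240 = \left(\sqrt{22} - 75\right) - 6240 = \left(-75 + \sqrt{22}\right) - 6240 = -6315 + \sqrt{22}$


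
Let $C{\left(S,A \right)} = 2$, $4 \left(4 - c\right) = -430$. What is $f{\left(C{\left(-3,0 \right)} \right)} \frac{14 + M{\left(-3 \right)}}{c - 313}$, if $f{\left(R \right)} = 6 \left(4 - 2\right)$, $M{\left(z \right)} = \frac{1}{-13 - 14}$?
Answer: $- \frac{232}{279} \approx -0.83154$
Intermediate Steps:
$c = \frac{223}{2}$ ($c = 4 - - \frac{215}{2} = 4 + \frac{215}{2} = \frac{223}{2} \approx 111.5$)
$M{\left(z \right)} = - \frac{1}{27}$ ($M{\left(z \right)} = \frac{1}{-27} = - \frac{1}{27}$)
$f{\left(R \right)} = 12$ ($f{\left(R \right)} = 6 \cdot 2 = 12$)
$f{\left(C{\left(-3,0 \right)} \right)} \frac{14 + M{\left(-3 \right)}}{c - 313} = 12 \frac{14 - \frac{1}{27}}{\frac{223}{2} - 313} = 12 \frac{377}{27 \left(- \frac{403}{2}\right)} = 12 \cdot \frac{377}{27} \left(- \frac{2}{403}\right) = 12 \left(- \frac{58}{837}\right) = - \frac{232}{279}$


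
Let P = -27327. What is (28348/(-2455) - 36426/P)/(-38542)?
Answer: 114206661/430949568245 ≈ 0.00026501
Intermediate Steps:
(28348/(-2455) - 36426/P)/(-38542) = (28348/(-2455) - 36426/(-27327))/(-38542) = (28348*(-1/2455) - 36426*(-1/27327))*(-1/38542) = (-28348/2455 + 12142/9109)*(-1/38542) = -228413322/22362595*(-1/38542) = 114206661/430949568245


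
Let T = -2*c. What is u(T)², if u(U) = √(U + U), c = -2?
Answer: 8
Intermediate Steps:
T = 4 (T = -2*(-2) = 4)
u(U) = √2*√U (u(U) = √(2*U) = √2*√U)
u(T)² = (√2*√4)² = (√2*2)² = (2*√2)² = 8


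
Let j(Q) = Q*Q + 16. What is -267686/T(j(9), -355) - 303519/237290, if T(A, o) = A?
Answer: -63548652283/23017130 ≈ -2760.9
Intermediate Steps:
j(Q) = 16 + Q**2 (j(Q) = Q**2 + 16 = 16 + Q**2)
-267686/T(j(9), -355) - 303519/237290 = -267686/(16 + 9**2) - 303519/237290 = -267686/(16 + 81) - 303519*1/237290 = -267686/97 - 303519/237290 = -63548652283/23017130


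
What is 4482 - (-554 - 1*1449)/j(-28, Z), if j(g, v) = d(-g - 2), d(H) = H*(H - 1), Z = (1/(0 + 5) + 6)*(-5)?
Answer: 2915303/650 ≈ 4485.1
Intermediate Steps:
Z = -31 (Z = (1/5 + 6)*(-5) = (31/5)*(-5) = -31)
d(H) = H*(-1 + H)
j(g, v) = (-3 - g)*(-2 - g) (j(g, v) = (-g - 2)*(-1 + (-g - 2)) = (-2 - g)*(-1 + (-2 - g)) = (-2 - g)*(-3 - g) = (-3 - g)*(-2 - g))
4482 - (-554 - 1*1449)/j(-28, Z) = 4482 - (-554 - 1*1449)/((2 - 28)*(3 - 28)) = 4482 - (-554 - 1449)/((-26*(-25))) = 4482 - (-2003)/650 = 4482 - 1*(-2003/650) = 4482 + 2003/650 = 2915303/650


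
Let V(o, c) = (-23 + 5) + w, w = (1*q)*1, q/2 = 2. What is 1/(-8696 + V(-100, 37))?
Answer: -1/8710 ≈ -0.00011481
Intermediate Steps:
q = 4 (q = 2*2 = 4)
w = 4 (w = (1*4)*1 = 4*1 = 4)
V(o, c) = -14 (V(o, c) = (-23 + 5) + 4 = -18 + 4 = -14)
1/(-8696 + V(-100, 37)) = 1/(-8696 - 14) = 1/(-8710) = -1/8710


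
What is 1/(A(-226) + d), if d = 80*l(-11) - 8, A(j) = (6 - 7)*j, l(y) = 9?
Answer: 1/938 ≈ 0.0010661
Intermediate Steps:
A(j) = -j
d = 712 (d = 80*9 - 8 = 720 - 8 = 712)
1/(A(-226) + d) = 1/(-1*(-226) + 712) = 1/(226 + 712) = 1/938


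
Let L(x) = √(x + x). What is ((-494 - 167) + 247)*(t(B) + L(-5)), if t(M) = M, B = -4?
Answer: 1656 - 414*I*√10 ≈ 1656.0 - 1309.2*I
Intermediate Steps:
L(x) = √2*√x (L(x) = √(2*x) = √2*√x)
((-494 - 167) + 247)*(t(B) + L(-5)) = ((-494 - 167) + 247)*(-4 + √2*√(-5)) = (-661 + 247)*(-4 + √2*(I*√5)) = -414*(-4 + I*√10) = 1656 - 414*I*√10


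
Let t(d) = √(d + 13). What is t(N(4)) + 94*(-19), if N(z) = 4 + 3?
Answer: -1786 + 2*√5 ≈ -1781.5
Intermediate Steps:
N(z) = 7
t(d) = √(13 + d)
t(N(4)) + 94*(-19) = √(13 + 7) + 94*(-19) = √20 - 1786 = 2*√5 - 1786 = -1786 + 2*√5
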